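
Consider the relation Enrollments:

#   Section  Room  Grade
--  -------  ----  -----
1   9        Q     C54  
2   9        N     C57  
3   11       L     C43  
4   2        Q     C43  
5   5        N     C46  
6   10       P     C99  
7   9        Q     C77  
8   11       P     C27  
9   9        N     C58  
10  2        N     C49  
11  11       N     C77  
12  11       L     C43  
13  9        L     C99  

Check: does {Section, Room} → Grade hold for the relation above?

(Section=9, Room=Q): rows 1, 7 → Grade takes values {C54, C77} — violation
(Section=9, Room=N): rows 2, 9 → Grade takes values {C57, C58} — violation
(Section=11, Room=L): rows 3, 12 → Grade = C43, C43 ✓
(Section=2, Room=Q): row 4 → Grade = C43 ✓
(Section=5, Room=N): row 5 → Grade = C46 ✓
(Section=10, Room=P): row 6 → Grade = C99 ✓
(Section=11, Room=P): row 8 → Grade = C27 ✓
(Section=2, Room=N): row 10 → Grade = C49 ✓
(Section=11, Room=N): row 11 → Grade = C77 ✓
(Section=9, Room=L): row 13 → Grade = C99 ✓
Two rows agree on {Section, Room} but differ on Grade, so {Section, Room} → Grade does not hold.

No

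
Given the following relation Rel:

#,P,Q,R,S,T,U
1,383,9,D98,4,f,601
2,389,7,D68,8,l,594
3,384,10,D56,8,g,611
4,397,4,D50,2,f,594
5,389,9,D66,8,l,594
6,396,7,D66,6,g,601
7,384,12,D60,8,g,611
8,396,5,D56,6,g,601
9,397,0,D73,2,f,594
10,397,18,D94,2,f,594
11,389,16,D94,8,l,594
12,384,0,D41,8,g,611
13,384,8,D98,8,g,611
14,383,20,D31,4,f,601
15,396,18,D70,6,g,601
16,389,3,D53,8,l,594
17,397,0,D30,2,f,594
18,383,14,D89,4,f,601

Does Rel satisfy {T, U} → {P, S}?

Yes

(T=f, U=601): rows 1, 14, 18 → {P,S} = (383, 4), (383, 4), (383, 4) ✓
(T=l, U=594): rows 2, 5, 11, 16 → {P,S} = (389, 8), (389, 8), (389, 8), (389, 8) ✓
(T=g, U=611): rows 3, 7, 12, 13 → {P,S} = (384, 8), (384, 8), (384, 8), (384, 8) ✓
(T=f, U=594): rows 4, 9, 10, 17 → {P,S} = (397, 2), (397, 2), (397, 2), (397, 2) ✓
(T=g, U=601): rows 6, 8, 15 → {P,S} = (396, 6), (396, 6), (396, 6) ✓
Every {T, U} value is associated with a single {P, S} value, so {T, U} → {P, S} holds.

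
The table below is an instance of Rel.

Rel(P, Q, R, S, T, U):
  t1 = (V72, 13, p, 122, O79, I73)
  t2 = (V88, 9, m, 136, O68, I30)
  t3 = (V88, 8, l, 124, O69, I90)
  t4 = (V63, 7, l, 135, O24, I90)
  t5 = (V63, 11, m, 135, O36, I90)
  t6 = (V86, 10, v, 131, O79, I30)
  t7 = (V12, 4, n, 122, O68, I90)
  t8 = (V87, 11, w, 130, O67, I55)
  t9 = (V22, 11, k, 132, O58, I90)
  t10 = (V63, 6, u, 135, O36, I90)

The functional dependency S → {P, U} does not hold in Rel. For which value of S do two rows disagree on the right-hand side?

S=122: rows 1, 7 → {P,U} takes values {(V72, I73), (V12, I90)} — violation
S=136: row 2 → {P,U} = (V88, I30) ✓
S=124: row 3 → {P,U} = (V88, I90) ✓
S=135: rows 4, 5, 10 → {P,U} = (V63, I90), (V63, I90), (V63, I90) ✓
S=131: row 6 → {P,U} = (V86, I30) ✓
S=130: row 8 → {P,U} = (V87, I55) ✓
S=132: row 9 → {P,U} = (V22, I90) ✓
The only S value with inconsistent RHS is S=122.

122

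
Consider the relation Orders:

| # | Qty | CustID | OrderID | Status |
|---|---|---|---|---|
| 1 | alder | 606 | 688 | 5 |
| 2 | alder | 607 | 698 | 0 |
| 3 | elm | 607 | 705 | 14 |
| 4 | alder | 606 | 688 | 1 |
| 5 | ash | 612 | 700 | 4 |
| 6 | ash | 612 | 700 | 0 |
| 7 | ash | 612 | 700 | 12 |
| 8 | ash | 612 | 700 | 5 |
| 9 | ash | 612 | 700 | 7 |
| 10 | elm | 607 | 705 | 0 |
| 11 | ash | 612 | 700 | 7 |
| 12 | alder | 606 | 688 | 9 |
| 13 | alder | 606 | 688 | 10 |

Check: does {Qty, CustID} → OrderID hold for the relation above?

(Qty=alder, CustID=606): rows 1, 4, 12, 13 → OrderID = 688, 688, 688, 688 ✓
(Qty=alder, CustID=607): row 2 → OrderID = 698 ✓
(Qty=elm, CustID=607): rows 3, 10 → OrderID = 705, 705 ✓
(Qty=ash, CustID=612): rows 5, 6, 7, 8, 9, 11 → OrderID = 700, 700, 700, 700, 700, 700 ✓
Every {Qty, CustID} value is associated with a single OrderID value, so {Qty, CustID} → OrderID holds.

Yes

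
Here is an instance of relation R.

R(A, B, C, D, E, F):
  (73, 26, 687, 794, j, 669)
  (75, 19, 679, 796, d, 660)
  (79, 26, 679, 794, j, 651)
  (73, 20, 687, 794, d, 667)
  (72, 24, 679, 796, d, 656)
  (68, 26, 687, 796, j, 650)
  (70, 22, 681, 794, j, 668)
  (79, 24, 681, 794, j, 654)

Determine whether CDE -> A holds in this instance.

No

(C=687, D=794, E=j): 1 row → A = 73 ✓
(C=679, D=796, E=d): 2 rows → A takes values {75, 72} — violation
(C=679, D=794, E=j): 1 row → A = 79 ✓
(C=687, D=794, E=d): 1 row → A = 73 ✓
(C=687, D=796, E=j): 1 row → A = 68 ✓
(C=681, D=794, E=j): 2 rows → A takes values {70, 79} — violation
Two rows agree on CDE but differ on A, so CDE -> A does not hold.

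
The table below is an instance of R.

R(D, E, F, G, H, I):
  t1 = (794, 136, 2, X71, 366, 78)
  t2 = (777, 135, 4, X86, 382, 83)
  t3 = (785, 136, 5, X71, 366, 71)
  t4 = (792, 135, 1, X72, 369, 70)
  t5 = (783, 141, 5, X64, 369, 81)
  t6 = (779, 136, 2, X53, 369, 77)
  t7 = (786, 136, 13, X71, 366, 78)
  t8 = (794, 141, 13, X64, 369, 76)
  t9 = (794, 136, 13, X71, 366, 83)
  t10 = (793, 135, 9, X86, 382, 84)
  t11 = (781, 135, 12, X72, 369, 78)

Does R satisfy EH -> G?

Yes

(E=136, H=366): rows 1, 3, 7, 9 → G = X71, X71, X71, X71 ✓
(E=135, H=382): rows 2, 10 → G = X86, X86 ✓
(E=135, H=369): rows 4, 11 → G = X72, X72 ✓
(E=141, H=369): rows 5, 8 → G = X64, X64 ✓
(E=136, H=369): row 6 → G = X53 ✓
Every EH value is associated with a single G value, so EH -> G holds.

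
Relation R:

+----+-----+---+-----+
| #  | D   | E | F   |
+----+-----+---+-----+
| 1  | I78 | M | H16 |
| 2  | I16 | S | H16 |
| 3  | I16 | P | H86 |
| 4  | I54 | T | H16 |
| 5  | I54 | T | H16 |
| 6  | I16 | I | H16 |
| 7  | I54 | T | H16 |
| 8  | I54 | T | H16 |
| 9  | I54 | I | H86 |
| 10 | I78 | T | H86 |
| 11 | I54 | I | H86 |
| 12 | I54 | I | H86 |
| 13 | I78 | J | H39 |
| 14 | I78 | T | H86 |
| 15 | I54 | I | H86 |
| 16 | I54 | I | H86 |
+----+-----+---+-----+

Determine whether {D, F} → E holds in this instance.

(D=I78, F=H16): row 1 → E = M ✓
(D=I16, F=H16): rows 2, 6 → E takes values {S, I} — violation
(D=I16, F=H86): row 3 → E = P ✓
(D=I54, F=H16): rows 4, 5, 7, 8 → E = T, T, T, T ✓
(D=I54, F=H86): rows 9, 11, 12, 15, 16 → E = I, I, I, I, I ✓
(D=I78, F=H86): rows 10, 14 → E = T, T ✓
(D=I78, F=H39): row 13 → E = J ✓
Two rows agree on {D, F} but differ on E, so {D, F} → E does not hold.

No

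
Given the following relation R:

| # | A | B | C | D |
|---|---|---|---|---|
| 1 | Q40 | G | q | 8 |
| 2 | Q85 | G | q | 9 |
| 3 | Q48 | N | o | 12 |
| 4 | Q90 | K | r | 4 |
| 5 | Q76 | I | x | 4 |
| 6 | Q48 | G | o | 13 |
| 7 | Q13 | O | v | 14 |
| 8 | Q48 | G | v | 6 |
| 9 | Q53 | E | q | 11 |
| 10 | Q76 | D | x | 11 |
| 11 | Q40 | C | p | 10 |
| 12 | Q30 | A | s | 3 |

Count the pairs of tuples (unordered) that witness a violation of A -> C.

A=Q40: violating pairs (1,11) — 1 pair.
A=Q48: violating pairs (3,8), (6,8) — 2 pairs.
A=Q76: all 2 rows agree on C — 0 pairs.

3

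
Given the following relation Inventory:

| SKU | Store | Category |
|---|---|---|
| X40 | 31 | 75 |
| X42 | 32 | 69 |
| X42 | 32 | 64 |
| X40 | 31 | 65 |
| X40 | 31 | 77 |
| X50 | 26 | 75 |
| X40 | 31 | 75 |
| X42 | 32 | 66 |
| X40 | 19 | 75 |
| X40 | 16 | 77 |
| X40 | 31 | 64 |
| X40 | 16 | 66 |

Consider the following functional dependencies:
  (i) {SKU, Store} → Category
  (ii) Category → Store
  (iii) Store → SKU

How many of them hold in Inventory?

(i) {SKU, Store} → Category: (SKU=X40, Store=31): 5 rows → Category takes values {75, 65, 77, 64} — violation; (SKU=X42, Store=32): 3 rows → Category takes values {69, 64, 66} — violation; (SKU=X40, Store=16): 2 rows → Category takes values {77, 66} — violation — fails.
(ii) Category → Store: Category=75: 4 rows → Store takes values {31, 26, 19} — violation; Category=64: 2 rows → Store takes values {32, 31} — violation; Category=77: 2 rows → Store takes values {31, 16} — violation; Category=66: 2 rows → Store takes values {32, 16} — violation — fails.
(iii) Store → SKU: every LHS value maps to a single RHS value — holds.
1 of the 3 dependencies holds.

1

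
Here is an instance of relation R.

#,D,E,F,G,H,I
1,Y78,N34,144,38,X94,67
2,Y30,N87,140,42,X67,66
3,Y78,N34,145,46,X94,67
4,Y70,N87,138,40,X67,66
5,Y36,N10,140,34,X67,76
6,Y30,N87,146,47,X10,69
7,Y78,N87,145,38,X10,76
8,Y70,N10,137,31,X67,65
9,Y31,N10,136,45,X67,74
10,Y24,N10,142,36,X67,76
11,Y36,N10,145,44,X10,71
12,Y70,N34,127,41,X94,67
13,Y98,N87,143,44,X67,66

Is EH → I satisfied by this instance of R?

(E=N34, H=X94): rows 1, 3, 12 → I = 67, 67, 67 ✓
(E=N87, H=X67): rows 2, 4, 13 → I = 66, 66, 66 ✓
(E=N10, H=X67): rows 5, 8, 9, 10 → I takes values {76, 65, 74} — violation
(E=N87, H=X10): rows 6, 7 → I takes values {69, 76} — violation
(E=N10, H=X10): row 11 → I = 71 ✓
Two rows agree on EH but differ on I, so EH → I does not hold.

No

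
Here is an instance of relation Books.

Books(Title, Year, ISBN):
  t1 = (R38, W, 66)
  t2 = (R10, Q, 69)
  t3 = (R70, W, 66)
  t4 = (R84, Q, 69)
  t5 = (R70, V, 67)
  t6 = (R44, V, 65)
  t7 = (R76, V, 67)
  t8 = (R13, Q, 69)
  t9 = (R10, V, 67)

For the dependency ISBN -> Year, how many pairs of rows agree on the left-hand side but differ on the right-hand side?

0

ISBN=66: all 2 rows agree on Year — 0 pairs.
ISBN=69: all 3 rows agree on Year — 0 pairs.
ISBN=67: all 3 rows agree on Year — 0 pairs.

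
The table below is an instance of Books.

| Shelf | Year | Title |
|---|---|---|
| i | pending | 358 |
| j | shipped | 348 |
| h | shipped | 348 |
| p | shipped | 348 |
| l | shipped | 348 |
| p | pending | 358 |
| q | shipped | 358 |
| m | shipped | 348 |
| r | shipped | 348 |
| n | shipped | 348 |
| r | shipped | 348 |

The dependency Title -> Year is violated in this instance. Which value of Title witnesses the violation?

358

Title=358: 3 rows → Year takes values {pending, shipped} — violation
Title=348: 8 rows → Year = shipped, shipped, shipped, shipped, shipped, shipped, shipped, shipped ✓
The only Title value with inconsistent Year is Title=358.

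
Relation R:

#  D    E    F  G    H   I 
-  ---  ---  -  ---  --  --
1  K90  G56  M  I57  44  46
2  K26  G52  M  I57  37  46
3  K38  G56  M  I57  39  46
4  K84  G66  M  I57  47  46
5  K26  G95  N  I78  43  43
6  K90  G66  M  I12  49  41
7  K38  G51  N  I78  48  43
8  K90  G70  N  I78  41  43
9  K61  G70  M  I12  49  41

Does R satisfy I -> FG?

I=46: rows 1, 2, 3, 4 → {F,G} = (M, I57), (M, I57), (M, I57), (M, I57) ✓
I=43: rows 5, 7, 8 → {F,G} = (N, I78), (N, I78), (N, I78) ✓
I=41: rows 6, 9 → {F,G} = (M, I12), (M, I12) ✓
Every I value is associated with a single FG value, so I -> FG holds.

Yes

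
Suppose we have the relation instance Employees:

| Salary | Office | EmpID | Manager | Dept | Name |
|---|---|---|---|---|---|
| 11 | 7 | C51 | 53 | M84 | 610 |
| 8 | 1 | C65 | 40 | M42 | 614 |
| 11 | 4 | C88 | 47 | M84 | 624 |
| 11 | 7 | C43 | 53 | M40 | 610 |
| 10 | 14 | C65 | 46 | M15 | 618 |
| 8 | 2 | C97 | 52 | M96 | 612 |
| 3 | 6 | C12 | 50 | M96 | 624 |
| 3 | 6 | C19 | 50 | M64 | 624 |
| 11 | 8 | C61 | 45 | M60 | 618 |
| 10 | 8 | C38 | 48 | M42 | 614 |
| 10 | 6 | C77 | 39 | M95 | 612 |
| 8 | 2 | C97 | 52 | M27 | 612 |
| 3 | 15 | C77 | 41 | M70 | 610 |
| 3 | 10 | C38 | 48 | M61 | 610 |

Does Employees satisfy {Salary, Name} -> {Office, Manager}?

(Salary=11, Name=610): 2 rows → {Office,Manager} = (7, 53), (7, 53) ✓
(Salary=8, Name=614): 1 row → {Office,Manager} = (1, 40) ✓
(Salary=11, Name=624): 1 row → {Office,Manager} = (4, 47) ✓
(Salary=10, Name=618): 1 row → {Office,Manager} = (14, 46) ✓
(Salary=8, Name=612): 2 rows → {Office,Manager} = (2, 52), (2, 52) ✓
(Salary=3, Name=624): 2 rows → {Office,Manager} = (6, 50), (6, 50) ✓
(Salary=11, Name=618): 1 row → {Office,Manager} = (8, 45) ✓
(Salary=10, Name=614): 1 row → {Office,Manager} = (8, 48) ✓
(Salary=10, Name=612): 1 row → {Office,Manager} = (6, 39) ✓
(Salary=3, Name=610): 2 rows → {Office,Manager} takes values {(15, 41), (10, 48)} — violation
Two rows agree on {Salary, Name} but differ on {Office, Manager}, so {Salary, Name} -> {Office, Manager} does not hold.

No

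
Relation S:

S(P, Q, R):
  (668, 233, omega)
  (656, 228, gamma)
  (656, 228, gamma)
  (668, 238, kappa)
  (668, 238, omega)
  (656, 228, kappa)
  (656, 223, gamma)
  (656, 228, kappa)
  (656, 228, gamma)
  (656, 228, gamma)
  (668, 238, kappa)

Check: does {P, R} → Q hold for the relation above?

(P=668, R=omega): 2 rows → Q takes values {233, 238} — violation
(P=656, R=gamma): 5 rows → Q takes values {228, 223} — violation
(P=668, R=kappa): 2 rows → Q = 238, 238 ✓
(P=656, R=kappa): 2 rows → Q = 228, 228 ✓
Two rows agree on {P, R} but differ on Q, so {P, R} → Q does not hold.

No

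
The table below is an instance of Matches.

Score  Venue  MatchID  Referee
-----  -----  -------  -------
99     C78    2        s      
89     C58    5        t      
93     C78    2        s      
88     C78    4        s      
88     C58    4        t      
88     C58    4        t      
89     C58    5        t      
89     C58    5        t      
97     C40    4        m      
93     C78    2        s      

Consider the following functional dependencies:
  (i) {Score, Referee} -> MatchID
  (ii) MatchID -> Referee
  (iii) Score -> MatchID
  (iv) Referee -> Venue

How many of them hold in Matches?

(i) {Score, Referee} -> MatchID: every LHS value maps to a single RHS value — holds.
(ii) MatchID -> Referee: MatchID=4: 4 rows → Referee takes values {s, t, m} — violation — fails.
(iii) Score -> MatchID: every LHS value maps to a single RHS value — holds.
(iv) Referee -> Venue: every LHS value maps to a single RHS value — holds.
3 of the 4 dependencies hold.

3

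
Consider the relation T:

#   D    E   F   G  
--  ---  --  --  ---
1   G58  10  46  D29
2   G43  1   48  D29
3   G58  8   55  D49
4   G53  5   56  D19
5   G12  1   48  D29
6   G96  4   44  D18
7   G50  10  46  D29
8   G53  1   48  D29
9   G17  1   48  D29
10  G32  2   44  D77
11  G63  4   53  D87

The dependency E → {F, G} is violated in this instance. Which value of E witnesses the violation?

4

E=10: rows 1, 7 → {F,G} = (46, D29), (46, D29) ✓
E=1: rows 2, 5, 8, 9 → {F,G} = (48, D29), (48, D29), (48, D29), (48, D29) ✓
E=8: row 3 → {F,G} = (55, D49) ✓
E=5: row 4 → {F,G} = (56, D19) ✓
E=4: rows 6, 11 → {F,G} takes values {(44, D18), (53, D87)} — violation
E=2: row 10 → {F,G} = (44, D77) ✓
The only E value with inconsistent RHS is E=4.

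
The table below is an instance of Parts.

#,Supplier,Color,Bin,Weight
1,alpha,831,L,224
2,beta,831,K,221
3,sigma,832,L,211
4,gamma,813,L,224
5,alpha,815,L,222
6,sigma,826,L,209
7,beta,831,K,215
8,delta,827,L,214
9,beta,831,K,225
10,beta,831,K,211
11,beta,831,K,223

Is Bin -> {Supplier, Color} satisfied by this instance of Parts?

No

Bin=L: rows 1, 3, 4, 5, 6, 8 → {Supplier,Color} takes values {(alpha, 831), (sigma, 832), (gamma, 813), (alpha, 815), (sigma, 826), (delta, 827)} — violation
Bin=K: rows 2, 7, 9, 10, 11 → {Supplier,Color} = (beta, 831), (beta, 831), (beta, 831), (beta, 831), (beta, 831) ✓
Two rows agree on Bin but differ on {Supplier, Color}, so Bin -> {Supplier, Color} does not hold.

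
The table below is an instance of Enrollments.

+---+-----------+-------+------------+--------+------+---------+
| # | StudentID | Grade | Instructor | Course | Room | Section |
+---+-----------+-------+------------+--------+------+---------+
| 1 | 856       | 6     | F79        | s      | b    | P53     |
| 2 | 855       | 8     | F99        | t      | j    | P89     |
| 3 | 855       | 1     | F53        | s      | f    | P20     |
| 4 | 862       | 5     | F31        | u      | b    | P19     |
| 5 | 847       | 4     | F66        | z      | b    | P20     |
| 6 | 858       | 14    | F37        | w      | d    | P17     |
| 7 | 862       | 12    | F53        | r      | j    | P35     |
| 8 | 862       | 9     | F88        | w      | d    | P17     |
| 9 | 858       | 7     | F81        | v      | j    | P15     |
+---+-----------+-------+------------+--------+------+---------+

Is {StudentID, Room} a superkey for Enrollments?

All 9 rows have distinct {StudentID, Room} values, so {StudentID, Room} → (all attributes) holds and {StudentID, Room} is a superkey.

Yes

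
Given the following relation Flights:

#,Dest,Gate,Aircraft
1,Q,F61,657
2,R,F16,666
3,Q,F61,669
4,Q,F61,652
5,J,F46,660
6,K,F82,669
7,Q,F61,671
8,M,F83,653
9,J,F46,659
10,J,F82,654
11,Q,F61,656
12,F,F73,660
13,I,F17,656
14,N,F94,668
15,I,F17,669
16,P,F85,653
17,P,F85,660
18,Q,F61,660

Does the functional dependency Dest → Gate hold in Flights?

No

Dest=Q: rows 1, 3, 4, 7, 11, 18 → Gate = F61, F61, F61, F61, F61, F61 ✓
Dest=R: row 2 → Gate = F16 ✓
Dest=J: rows 5, 9, 10 → Gate takes values {F46, F82} — violation
Dest=K: row 6 → Gate = F82 ✓
Dest=M: row 8 → Gate = F83 ✓
Dest=F: row 12 → Gate = F73 ✓
Dest=I: rows 13, 15 → Gate = F17, F17 ✓
Dest=N: row 14 → Gate = F94 ✓
Dest=P: rows 16, 17 → Gate = F85, F85 ✓
Two rows agree on Dest but differ on Gate, so Dest → Gate does not hold.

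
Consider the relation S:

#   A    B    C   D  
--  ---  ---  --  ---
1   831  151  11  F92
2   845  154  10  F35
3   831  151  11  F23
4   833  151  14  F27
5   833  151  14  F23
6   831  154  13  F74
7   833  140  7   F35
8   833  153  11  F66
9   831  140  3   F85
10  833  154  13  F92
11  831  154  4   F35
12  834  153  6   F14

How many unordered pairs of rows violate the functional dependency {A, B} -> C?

(A=831, B=151): all 2 rows agree on C — 0 pairs.
(A=833, B=151): all 2 rows agree on C — 0 pairs.
(A=831, B=154): violating pairs (6,11) — 1 pair.

1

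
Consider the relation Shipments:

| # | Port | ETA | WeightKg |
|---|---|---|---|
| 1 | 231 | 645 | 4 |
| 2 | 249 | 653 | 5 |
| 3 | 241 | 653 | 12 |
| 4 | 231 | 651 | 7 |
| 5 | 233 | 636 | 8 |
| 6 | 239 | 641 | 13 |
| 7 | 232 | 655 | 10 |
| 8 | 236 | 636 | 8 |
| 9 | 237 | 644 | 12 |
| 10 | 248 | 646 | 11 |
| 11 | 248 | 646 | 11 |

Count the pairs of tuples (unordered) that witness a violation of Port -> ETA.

1

Port=231: violating pairs (1,4) — 1 pair.
Port=248: all 2 rows agree on ETA — 0 pairs.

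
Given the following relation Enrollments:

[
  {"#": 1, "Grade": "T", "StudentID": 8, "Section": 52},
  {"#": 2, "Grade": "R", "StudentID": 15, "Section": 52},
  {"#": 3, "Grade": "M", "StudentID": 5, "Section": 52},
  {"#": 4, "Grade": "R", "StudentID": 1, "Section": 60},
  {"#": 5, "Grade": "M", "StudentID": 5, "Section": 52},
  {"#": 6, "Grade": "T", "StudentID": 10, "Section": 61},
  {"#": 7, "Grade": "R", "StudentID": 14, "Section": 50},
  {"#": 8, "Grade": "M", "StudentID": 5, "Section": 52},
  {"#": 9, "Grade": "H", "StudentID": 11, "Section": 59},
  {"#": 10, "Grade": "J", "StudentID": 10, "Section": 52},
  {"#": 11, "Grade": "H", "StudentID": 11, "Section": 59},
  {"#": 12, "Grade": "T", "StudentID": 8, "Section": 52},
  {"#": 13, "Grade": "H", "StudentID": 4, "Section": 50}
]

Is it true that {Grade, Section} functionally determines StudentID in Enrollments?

Yes

(Grade=T, Section=52): rows 1, 12 → StudentID = 8, 8 ✓
(Grade=R, Section=52): row 2 → StudentID = 15 ✓
(Grade=M, Section=52): rows 3, 5, 8 → StudentID = 5, 5, 5 ✓
(Grade=R, Section=60): row 4 → StudentID = 1 ✓
(Grade=T, Section=61): row 6 → StudentID = 10 ✓
(Grade=R, Section=50): row 7 → StudentID = 14 ✓
(Grade=H, Section=59): rows 9, 11 → StudentID = 11, 11 ✓
(Grade=J, Section=52): row 10 → StudentID = 10 ✓
(Grade=H, Section=50): row 13 → StudentID = 4 ✓
Every {Grade, Section} value is associated with a single StudentID value, so {Grade, Section} → StudentID holds.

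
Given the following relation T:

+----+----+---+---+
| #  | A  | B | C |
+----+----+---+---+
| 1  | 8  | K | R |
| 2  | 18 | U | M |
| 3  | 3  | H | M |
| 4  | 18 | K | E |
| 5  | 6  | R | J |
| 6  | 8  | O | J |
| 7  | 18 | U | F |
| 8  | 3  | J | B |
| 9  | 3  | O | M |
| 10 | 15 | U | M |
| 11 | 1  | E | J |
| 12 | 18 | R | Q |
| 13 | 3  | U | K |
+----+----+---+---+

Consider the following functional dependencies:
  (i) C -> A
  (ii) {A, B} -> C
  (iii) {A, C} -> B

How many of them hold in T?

0

(i) C -> A: C=M: rows 2, 3, 9, 10 → A takes values {18, 3, 15} — violation; C=J: rows 5, 6, 11 → A takes values {6, 8, 1} — violation — fails.
(ii) {A, B} -> C: (A=18, B=U): rows 2, 7 → C takes values {M, F} — violation — fails.
(iii) {A, C} -> B: (A=3, C=M): rows 3, 9 → B takes values {H, O} — violation — fails.
None of the 3 dependencies hold.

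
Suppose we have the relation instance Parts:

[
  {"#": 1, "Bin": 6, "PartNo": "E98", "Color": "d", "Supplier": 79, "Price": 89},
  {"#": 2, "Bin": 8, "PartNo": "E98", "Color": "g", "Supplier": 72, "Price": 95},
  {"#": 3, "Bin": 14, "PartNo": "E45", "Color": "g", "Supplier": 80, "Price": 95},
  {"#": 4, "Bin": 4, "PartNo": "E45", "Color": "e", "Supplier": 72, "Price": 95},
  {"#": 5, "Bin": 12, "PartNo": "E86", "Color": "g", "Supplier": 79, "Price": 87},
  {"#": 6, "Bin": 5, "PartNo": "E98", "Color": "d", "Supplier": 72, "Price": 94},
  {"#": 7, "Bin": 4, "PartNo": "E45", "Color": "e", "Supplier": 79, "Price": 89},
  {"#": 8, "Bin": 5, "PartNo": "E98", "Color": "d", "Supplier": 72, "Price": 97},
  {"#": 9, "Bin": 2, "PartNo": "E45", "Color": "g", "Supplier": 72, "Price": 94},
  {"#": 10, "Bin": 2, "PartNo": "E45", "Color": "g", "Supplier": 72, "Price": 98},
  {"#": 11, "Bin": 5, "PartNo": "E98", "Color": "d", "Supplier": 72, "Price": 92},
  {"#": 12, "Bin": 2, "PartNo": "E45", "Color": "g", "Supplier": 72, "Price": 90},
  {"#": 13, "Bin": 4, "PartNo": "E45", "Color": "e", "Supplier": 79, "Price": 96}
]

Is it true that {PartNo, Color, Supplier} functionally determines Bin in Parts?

Yes

(PartNo=E98, Color=d, Supplier=79): row 1 → Bin = 6 ✓
(PartNo=E98, Color=g, Supplier=72): row 2 → Bin = 8 ✓
(PartNo=E45, Color=g, Supplier=80): row 3 → Bin = 14 ✓
(PartNo=E45, Color=e, Supplier=72): row 4 → Bin = 4 ✓
(PartNo=E86, Color=g, Supplier=79): row 5 → Bin = 12 ✓
(PartNo=E98, Color=d, Supplier=72): rows 6, 8, 11 → Bin = 5, 5, 5 ✓
(PartNo=E45, Color=e, Supplier=79): rows 7, 13 → Bin = 4, 4 ✓
(PartNo=E45, Color=g, Supplier=72): rows 9, 10, 12 → Bin = 2, 2, 2 ✓
Every {PartNo, Color, Supplier} value is associated with a single Bin value, so {PartNo, Color, Supplier} -> Bin holds.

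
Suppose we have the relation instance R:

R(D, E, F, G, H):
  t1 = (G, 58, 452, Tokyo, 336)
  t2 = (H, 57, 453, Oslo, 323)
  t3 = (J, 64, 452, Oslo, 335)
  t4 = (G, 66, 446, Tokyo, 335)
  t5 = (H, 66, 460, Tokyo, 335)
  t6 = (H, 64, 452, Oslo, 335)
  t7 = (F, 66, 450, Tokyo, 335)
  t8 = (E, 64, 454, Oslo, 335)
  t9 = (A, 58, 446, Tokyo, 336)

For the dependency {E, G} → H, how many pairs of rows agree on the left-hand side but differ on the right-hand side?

0

(E=58, G=Tokyo): all 2 rows agree on H — 0 pairs.
(E=64, G=Oslo): all 3 rows agree on H — 0 pairs.
(E=66, G=Tokyo): all 3 rows agree on H — 0 pairs.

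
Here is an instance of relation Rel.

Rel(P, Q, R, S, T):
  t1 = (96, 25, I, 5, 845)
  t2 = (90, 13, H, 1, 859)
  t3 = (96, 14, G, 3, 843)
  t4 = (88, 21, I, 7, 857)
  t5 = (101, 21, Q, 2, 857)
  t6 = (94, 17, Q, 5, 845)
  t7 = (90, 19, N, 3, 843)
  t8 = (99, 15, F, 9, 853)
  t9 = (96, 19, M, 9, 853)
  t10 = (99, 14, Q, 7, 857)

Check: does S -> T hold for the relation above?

Yes

S=5: rows 1, 6 → T = 845, 845 ✓
S=1: row 2 → T = 859 ✓
S=3: rows 3, 7 → T = 843, 843 ✓
S=7: rows 4, 10 → T = 857, 857 ✓
S=2: row 5 → T = 857 ✓
S=9: rows 8, 9 → T = 853, 853 ✓
Every S value is associated with a single T value, so S -> T holds.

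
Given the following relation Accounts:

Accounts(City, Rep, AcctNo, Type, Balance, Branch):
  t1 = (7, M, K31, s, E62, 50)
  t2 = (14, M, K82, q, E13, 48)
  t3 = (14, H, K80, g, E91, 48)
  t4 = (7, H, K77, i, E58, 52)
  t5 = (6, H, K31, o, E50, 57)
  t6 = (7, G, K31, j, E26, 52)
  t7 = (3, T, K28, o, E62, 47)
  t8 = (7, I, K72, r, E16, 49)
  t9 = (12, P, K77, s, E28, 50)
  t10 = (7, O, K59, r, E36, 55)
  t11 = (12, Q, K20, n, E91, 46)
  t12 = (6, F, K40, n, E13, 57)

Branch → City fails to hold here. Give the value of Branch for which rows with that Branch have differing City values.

50

Branch=50: rows 1, 9 → City takes values {7, 12} — violation
Branch=48: rows 2, 3 → City = 14, 14 ✓
Branch=52: rows 4, 6 → City = 7, 7 ✓
Branch=57: rows 5, 12 → City = 6, 6 ✓
Branch=47: row 7 → City = 3 ✓
Branch=49: row 8 → City = 7 ✓
Branch=55: row 10 → City = 7 ✓
Branch=46: row 11 → City = 12 ✓
The only Branch value with inconsistent City is Branch=50.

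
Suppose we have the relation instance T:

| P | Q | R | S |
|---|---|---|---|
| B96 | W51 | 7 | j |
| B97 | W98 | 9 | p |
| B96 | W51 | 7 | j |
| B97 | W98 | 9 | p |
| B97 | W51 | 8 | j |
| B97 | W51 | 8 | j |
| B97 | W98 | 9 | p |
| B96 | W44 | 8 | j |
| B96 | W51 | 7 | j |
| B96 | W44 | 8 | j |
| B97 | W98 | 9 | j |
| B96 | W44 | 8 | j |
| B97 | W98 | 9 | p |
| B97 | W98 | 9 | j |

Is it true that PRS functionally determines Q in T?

Yes

(P=B96, R=7, S=j): 3 rows → Q = W51, W51, W51 ✓
(P=B97, R=9, S=p): 4 rows → Q = W98, W98, W98, W98 ✓
(P=B97, R=8, S=j): 2 rows → Q = W51, W51 ✓
(P=B96, R=8, S=j): 3 rows → Q = W44, W44, W44 ✓
(P=B97, R=9, S=j): 2 rows → Q = W98, W98 ✓
Every PRS value is associated with a single Q value, so PRS → Q holds.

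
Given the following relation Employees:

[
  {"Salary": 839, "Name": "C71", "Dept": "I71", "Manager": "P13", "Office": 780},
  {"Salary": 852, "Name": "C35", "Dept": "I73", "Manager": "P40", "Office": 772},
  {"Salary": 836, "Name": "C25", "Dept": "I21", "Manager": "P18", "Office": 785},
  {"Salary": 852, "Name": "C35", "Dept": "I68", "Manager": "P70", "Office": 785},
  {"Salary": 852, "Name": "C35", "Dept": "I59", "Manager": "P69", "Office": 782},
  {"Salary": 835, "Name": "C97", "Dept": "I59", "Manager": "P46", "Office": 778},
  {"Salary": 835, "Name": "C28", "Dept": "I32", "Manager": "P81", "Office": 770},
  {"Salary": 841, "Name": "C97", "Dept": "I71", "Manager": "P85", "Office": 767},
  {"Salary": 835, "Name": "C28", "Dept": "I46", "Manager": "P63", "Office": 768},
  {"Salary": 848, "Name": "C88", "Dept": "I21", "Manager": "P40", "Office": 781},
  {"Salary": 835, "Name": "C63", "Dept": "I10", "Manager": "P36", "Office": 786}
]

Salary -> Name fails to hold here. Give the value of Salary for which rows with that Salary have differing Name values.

Salary=839: 1 row → Name = C71 ✓
Salary=852: 3 rows → Name = C35, C35, C35 ✓
Salary=836: 1 row → Name = C25 ✓
Salary=835: 4 rows → Name takes values {C97, C28, C63} — violation
Salary=841: 1 row → Name = C97 ✓
Salary=848: 1 row → Name = C88 ✓
The only Salary value with inconsistent Name is Salary=835.

835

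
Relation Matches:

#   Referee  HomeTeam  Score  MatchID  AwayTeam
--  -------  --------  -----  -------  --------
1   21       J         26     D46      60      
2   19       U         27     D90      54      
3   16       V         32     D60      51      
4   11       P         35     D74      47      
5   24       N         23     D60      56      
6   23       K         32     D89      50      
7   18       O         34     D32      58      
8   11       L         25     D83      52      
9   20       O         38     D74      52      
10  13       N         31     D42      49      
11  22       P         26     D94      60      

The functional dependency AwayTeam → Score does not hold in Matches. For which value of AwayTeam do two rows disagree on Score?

AwayTeam=60: rows 1, 11 → Score = 26, 26 ✓
AwayTeam=54: row 2 → Score = 27 ✓
AwayTeam=51: row 3 → Score = 32 ✓
AwayTeam=47: row 4 → Score = 35 ✓
AwayTeam=56: row 5 → Score = 23 ✓
AwayTeam=50: row 6 → Score = 32 ✓
AwayTeam=58: row 7 → Score = 34 ✓
AwayTeam=52: rows 8, 9 → Score takes values {25, 38} — violation
AwayTeam=49: row 10 → Score = 31 ✓
The only AwayTeam value with inconsistent Score is AwayTeam=52.

52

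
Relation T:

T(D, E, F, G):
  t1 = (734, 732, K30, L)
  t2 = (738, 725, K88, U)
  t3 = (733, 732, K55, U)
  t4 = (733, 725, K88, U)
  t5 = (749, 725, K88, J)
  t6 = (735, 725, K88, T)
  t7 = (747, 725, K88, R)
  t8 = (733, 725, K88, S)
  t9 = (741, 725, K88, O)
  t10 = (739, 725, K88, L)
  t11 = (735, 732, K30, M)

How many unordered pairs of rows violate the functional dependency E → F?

E=732: violating pairs (1,3), (3,11) — 2 pairs.
E=725: all 8 rows agree on F — 0 pairs.

2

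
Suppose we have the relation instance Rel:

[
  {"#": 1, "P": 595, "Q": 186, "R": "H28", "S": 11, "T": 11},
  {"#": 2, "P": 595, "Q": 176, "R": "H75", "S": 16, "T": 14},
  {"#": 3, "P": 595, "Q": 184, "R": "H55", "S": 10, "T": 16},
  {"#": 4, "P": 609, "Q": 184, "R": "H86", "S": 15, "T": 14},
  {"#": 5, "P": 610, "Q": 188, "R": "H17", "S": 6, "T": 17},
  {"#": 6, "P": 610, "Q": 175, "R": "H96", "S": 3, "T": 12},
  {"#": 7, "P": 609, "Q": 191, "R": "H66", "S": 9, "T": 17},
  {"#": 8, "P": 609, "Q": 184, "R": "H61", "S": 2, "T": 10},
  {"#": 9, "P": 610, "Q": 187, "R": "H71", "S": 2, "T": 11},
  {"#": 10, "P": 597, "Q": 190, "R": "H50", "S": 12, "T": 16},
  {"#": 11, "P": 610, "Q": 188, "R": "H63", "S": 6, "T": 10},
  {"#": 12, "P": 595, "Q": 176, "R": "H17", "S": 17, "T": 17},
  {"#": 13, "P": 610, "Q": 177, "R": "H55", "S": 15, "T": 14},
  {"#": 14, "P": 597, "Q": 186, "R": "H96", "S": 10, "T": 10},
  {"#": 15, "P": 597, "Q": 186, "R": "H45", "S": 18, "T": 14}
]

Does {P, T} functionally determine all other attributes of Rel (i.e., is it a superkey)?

Yes

All 15 rows have distinct {P, T} values, so {P, T} → (all attributes) holds and {P, T} is a superkey.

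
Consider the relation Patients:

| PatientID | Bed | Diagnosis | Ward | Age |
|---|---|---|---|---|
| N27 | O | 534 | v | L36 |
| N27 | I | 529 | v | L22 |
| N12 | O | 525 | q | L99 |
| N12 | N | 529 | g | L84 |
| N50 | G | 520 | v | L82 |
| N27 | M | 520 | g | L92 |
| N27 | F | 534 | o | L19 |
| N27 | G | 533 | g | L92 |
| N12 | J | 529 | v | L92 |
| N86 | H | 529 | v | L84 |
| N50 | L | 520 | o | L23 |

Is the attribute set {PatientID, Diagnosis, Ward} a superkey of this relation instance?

All 11 rows have distinct {PatientID, Diagnosis, Ward} values, so {PatientID, Diagnosis, Ward} → (all attributes) holds and {PatientID, Diagnosis, Ward} is a superkey.

Yes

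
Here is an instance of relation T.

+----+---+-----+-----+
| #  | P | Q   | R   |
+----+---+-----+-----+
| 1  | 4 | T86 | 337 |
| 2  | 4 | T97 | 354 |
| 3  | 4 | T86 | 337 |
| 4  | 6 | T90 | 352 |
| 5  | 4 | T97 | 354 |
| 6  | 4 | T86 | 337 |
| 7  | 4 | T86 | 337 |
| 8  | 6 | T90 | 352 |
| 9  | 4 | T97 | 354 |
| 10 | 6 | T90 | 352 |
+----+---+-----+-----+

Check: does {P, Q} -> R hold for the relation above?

(P=4, Q=T86): rows 1, 3, 6, 7 → R = 337, 337, 337, 337 ✓
(P=4, Q=T97): rows 2, 5, 9 → R = 354, 354, 354 ✓
(P=6, Q=T90): rows 4, 8, 10 → R = 352, 352, 352 ✓
Every {P, Q} value is associated with a single R value, so {P, Q} -> R holds.

Yes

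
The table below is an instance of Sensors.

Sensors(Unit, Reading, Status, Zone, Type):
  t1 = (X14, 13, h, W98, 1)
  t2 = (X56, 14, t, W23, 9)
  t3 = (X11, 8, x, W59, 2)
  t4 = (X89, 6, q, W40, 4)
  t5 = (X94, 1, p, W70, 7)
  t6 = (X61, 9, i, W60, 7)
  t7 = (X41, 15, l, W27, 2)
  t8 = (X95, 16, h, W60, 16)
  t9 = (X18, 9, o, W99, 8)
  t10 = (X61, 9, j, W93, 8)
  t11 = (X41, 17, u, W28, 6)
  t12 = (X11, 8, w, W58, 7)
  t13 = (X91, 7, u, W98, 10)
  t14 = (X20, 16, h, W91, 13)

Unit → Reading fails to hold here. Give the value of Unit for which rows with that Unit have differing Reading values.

Unit=X14: row 1 → Reading = 13 ✓
Unit=X56: row 2 → Reading = 14 ✓
Unit=X11: rows 3, 12 → Reading = 8, 8 ✓
Unit=X89: row 4 → Reading = 6 ✓
Unit=X94: row 5 → Reading = 1 ✓
Unit=X61: rows 6, 10 → Reading = 9, 9 ✓
Unit=X41: rows 7, 11 → Reading takes values {15, 17} — violation
Unit=X95: row 8 → Reading = 16 ✓
Unit=X18: row 9 → Reading = 9 ✓
Unit=X91: row 13 → Reading = 7 ✓
Unit=X20: row 14 → Reading = 16 ✓
The only Unit value with inconsistent Reading is Unit=X41.

X41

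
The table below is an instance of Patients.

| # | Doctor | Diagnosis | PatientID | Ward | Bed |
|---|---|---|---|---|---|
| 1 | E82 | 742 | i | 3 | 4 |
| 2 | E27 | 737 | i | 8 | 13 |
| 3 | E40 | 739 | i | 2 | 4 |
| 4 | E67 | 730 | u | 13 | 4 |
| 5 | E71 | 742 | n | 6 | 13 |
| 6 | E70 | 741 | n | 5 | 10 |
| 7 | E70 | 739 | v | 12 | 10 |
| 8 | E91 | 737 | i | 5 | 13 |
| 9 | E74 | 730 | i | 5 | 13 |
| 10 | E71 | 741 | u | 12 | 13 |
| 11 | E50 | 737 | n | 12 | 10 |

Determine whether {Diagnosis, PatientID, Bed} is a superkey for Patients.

Rows 2 and 8 have the same {Diagnosis, PatientID, Bed} value (Diagnosis=737, PatientID=i, Bed=13) but are distinct tuples, so {Diagnosis, PatientID, Bed} does not determine every attribute — not a superkey.

No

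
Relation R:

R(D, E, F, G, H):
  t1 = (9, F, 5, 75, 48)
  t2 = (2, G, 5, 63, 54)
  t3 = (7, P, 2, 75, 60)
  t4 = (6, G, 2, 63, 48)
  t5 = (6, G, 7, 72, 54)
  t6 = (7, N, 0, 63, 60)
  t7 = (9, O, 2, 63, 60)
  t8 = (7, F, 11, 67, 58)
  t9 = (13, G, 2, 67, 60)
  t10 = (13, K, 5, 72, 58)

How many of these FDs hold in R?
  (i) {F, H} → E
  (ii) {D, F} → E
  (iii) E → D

(i) {F, H} → E: (F=2, H=60): rows 3, 7, 9 → E takes values {P, O, G} — violation — fails.
(ii) {D, F} → E: every LHS value maps to a single RHS value — holds.
(iii) E → D: E=F: rows 1, 8 → D takes values {9, 7} — violation; E=G: rows 2, 4, 5, 9 → D takes values {2, 6, 13} — violation — fails.
1 of the 3 dependencies holds.

1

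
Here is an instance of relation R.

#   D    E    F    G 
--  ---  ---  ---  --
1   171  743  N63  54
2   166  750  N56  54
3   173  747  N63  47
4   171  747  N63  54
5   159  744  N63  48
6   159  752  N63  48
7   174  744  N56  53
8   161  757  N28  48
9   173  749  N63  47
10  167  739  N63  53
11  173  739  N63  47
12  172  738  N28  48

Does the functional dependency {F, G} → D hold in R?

(F=N63, G=54): rows 1, 4 → D = 171, 171 ✓
(F=N56, G=54): row 2 → D = 166 ✓
(F=N63, G=47): rows 3, 9, 11 → D = 173, 173, 173 ✓
(F=N63, G=48): rows 5, 6 → D = 159, 159 ✓
(F=N56, G=53): row 7 → D = 174 ✓
(F=N28, G=48): rows 8, 12 → D takes values {161, 172} — violation
(F=N63, G=53): row 10 → D = 167 ✓
Two rows agree on {F, G} but differ on D, so {F, G} → D does not hold.

No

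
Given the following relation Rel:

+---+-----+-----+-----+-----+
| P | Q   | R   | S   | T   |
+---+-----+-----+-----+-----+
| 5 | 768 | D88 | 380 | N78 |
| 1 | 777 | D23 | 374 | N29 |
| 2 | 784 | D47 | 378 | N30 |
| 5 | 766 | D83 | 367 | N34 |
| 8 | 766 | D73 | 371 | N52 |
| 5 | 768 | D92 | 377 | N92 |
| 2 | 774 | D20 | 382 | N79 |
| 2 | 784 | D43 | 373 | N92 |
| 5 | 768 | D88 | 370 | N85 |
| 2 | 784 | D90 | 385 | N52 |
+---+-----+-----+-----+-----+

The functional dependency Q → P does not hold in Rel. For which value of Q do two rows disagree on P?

766

Q=768: 3 rows → P = 5, 5, 5 ✓
Q=777: 1 row → P = 1 ✓
Q=784: 3 rows → P = 2, 2, 2 ✓
Q=766: 2 rows → P takes values {5, 8} — violation
Q=774: 1 row → P = 2 ✓
The only Q value with inconsistent P is Q=766.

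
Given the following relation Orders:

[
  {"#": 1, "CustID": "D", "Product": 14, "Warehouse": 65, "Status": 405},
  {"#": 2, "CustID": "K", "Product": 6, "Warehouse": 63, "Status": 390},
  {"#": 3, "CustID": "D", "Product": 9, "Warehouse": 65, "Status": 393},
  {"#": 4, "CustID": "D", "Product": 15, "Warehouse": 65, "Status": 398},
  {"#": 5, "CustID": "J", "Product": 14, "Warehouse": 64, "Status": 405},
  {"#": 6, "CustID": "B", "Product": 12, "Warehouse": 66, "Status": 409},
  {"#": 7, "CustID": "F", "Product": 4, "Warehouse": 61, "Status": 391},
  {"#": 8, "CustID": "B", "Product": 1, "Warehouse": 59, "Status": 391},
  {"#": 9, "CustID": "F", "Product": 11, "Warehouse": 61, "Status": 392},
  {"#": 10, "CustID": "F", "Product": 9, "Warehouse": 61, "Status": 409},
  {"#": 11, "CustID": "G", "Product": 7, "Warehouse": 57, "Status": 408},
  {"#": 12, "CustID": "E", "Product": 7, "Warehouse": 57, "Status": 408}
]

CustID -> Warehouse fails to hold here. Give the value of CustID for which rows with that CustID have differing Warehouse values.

CustID=D: rows 1, 3, 4 → Warehouse = 65, 65, 65 ✓
CustID=K: row 2 → Warehouse = 63 ✓
CustID=J: row 5 → Warehouse = 64 ✓
CustID=B: rows 6, 8 → Warehouse takes values {66, 59} — violation
CustID=F: rows 7, 9, 10 → Warehouse = 61, 61, 61 ✓
CustID=G: row 11 → Warehouse = 57 ✓
CustID=E: row 12 → Warehouse = 57 ✓
The only CustID value with inconsistent Warehouse is CustID=B.

B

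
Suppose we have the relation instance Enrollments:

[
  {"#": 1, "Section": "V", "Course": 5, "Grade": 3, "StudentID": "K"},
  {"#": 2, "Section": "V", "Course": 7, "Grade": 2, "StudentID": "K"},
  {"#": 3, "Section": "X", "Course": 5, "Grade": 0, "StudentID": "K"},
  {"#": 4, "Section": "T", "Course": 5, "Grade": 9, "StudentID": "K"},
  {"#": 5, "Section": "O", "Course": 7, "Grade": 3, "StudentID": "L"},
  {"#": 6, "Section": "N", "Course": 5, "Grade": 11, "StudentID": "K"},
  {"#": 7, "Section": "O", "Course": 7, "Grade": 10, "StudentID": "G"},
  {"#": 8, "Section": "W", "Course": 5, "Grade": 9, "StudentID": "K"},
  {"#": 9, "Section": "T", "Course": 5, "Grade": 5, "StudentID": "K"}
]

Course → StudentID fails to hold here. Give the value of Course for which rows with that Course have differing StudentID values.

Course=5: rows 1, 3, 4, 6, 8, 9 → StudentID = K, K, K, K, K, K ✓
Course=7: rows 2, 5, 7 → StudentID takes values {K, L, G} — violation
The only Course value with inconsistent StudentID is Course=7.

7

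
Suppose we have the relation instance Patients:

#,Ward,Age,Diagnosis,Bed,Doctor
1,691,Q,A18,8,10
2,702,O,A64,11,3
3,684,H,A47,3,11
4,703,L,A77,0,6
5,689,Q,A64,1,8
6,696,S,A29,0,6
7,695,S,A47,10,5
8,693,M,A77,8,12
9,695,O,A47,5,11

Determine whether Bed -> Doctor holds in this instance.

No

Bed=8: rows 1, 8 → Doctor takes values {10, 12} — violation
Bed=11: row 2 → Doctor = 3 ✓
Bed=3: row 3 → Doctor = 11 ✓
Bed=0: rows 4, 6 → Doctor = 6, 6 ✓
Bed=1: row 5 → Doctor = 8 ✓
Bed=10: row 7 → Doctor = 5 ✓
Bed=5: row 9 → Doctor = 11 ✓
Two rows agree on Bed but differ on Doctor, so Bed -> Doctor does not hold.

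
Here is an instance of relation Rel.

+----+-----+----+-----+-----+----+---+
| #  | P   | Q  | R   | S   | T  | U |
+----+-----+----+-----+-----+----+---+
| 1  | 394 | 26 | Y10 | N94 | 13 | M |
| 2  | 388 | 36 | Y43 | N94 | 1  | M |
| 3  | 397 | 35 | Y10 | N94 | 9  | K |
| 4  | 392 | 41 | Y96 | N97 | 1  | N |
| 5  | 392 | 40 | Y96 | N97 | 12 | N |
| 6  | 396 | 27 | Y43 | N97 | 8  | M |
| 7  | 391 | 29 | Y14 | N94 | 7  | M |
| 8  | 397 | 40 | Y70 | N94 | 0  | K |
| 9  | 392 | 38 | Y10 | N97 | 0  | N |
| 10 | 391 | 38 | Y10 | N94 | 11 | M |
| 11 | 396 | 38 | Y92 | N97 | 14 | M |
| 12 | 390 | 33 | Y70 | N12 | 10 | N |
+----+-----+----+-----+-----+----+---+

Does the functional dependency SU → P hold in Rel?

(S=N94, U=M): rows 1, 2, 7, 10 → P takes values {394, 388, 391} — violation
(S=N94, U=K): rows 3, 8 → P = 397, 397 ✓
(S=N97, U=N): rows 4, 5, 9 → P = 392, 392, 392 ✓
(S=N97, U=M): rows 6, 11 → P = 396, 396 ✓
(S=N12, U=N): row 12 → P = 390 ✓
Two rows agree on SU but differ on P, so SU → P does not hold.

No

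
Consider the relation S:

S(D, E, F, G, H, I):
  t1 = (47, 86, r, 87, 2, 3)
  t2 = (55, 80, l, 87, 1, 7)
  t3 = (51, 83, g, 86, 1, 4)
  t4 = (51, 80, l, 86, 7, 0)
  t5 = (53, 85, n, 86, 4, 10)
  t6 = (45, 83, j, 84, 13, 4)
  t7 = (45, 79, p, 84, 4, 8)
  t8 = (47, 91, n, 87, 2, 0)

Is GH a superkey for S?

Rows 1 and 8 have the same GH value (G=87, H=2) but are distinct tuples, so GH does not determine every attribute — not a superkey.

No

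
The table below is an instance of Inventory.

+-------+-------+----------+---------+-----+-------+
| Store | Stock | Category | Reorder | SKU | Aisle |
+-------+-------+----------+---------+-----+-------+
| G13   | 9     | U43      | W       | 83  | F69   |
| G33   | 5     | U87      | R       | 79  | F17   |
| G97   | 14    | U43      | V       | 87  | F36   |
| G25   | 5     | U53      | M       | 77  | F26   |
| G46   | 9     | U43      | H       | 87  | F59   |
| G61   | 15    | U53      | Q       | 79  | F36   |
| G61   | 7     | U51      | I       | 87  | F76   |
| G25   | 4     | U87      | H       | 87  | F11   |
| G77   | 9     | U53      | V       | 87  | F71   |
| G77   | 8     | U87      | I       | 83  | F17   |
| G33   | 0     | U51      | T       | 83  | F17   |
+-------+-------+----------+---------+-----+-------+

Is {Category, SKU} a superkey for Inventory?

No

Two distinct rows share (Category=U43, SKU=87), so {Category, SKU} does not determine every attribute — not a superkey.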